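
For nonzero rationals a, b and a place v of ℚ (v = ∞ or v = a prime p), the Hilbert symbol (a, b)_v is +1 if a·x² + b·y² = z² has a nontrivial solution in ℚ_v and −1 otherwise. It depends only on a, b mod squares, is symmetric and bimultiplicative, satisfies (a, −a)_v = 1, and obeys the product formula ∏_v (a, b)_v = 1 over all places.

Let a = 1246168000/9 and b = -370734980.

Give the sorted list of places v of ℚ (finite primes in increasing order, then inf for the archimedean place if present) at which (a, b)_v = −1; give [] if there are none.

[2, 7]

Mod squares: a ≡ 55, b ≡ -6545. Check v ∈ {∞, 2, 3, 5, 7, 11, 17}.
v=17: a=17^2·(≡2), b=17^3·(≡3) mod 17; (2|17)=+1, (3|17)=-1; (−1)^{2·3·8}·(+1)^3·(-1)^2 = +1.
v=11: a=11^1·(≡5), b=11^1·(≡6) mod 11; (5|11)=+1, (6|11)=-1; (−1)^{1·1·5}·(+1)^1·(-1)^1 = +1.
v=2: v_2(a)=6, v_2(b)=2; units ≡ 7, 7 (mod 8); ε·ε+αω+βω = 1·1+6·0+2·0 ≡ 1  ⇒  (a,b)_2 = -1.
v=3: a=3^-2·(≡1), b=3^0·(≡1) mod 3; (1|3)=+1, (1|3)=+1; (−1)^{-2·0·1}·(+1)^0·(+1)^-2 = +1.
v=∞: 55 > 0 and -6545 < 0  ⇒  (a,b)_∞ = +1.
v=7: a=7^2·(≡3), b=7^3·(≡3) mod 7; (3|7)=-1, (3|7)=-1; (−1)^{2·3·3}·(-1)^3·(-1)^2 = -1.
v=5: a=5^3·(≡1), b=5^1·(≡4) mod 5; (1|5)=+1, (4|5)=+1; (−1)^{3·1·2}·(+1)^1·(+1)^3 = +1.
Ram(55, -6545) = {2, 7}; no ℚ_2-point on the conic.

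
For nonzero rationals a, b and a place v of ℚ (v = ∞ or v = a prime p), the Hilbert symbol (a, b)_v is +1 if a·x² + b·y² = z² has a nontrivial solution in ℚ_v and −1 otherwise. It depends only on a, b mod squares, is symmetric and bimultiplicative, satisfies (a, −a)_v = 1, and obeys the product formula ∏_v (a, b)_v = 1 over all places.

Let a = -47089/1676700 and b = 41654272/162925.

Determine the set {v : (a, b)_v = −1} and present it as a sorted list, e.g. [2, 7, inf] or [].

[7, 11, 19, 23]

Mod squares: a ≡ -23, b ≡ 2926. Check v ∈ {∞, 2, 3, 5, 7, 11, 19, 23, 31, 43}.
v=5: a=5^-2·(≡2), b=5^-2·(≡1) mod 5; (2|5)=-1, (1|5)=+1; (−1)^{-2·-2·2}·(-1)^-2·(+1)^-2 = +1.
v=11: a=11^0·(≡8), b=11^1·(≡6) mod 11; (8|11)=-1, (6|11)=-1; (−1)^{0·1·5}·(-1)^1·(-1)^0 = -1.
v=2: v_2(a)=-2, v_2(b)=11; units ≡ 1, 7 (mod 8); ε·ε+αω+βω = 0·1+-2·0+11·0 ≡ 0  ⇒  (a,b)_2 = +1.
v=7: a=7^2·(≡3), b=7^-3·(≡5) mod 7; (3|7)=-1, (5|7)=-1; (−1)^{2·-3·3}·(-1)^-3·(-1)^2 = -1.
v=23: a=23^-1·(≡10), b=23^0·(≡22) mod 23; (10|23)=-1, (22|23)=-1; (−1)^{-1·0·11}·(-1)^0·(-1)^-1 = -1.
v=∞: -23 < 0 and 2926 > 0  ⇒  (a,b)_∞ = +1.
v=3: a=3^-6·(≡1), b=3^0·(≡1) mod 3; (1|3)=+1, (1|3)=+1; (−1)^{-6·0·1}·(+1)^0·(+1)^-6 = +1.
v=31: a=31^2·(≡25), b=31^0·(≡22) mod 31; (25|31)=+1, (22|31)=-1; (−1)^{2·0·15}·(+1)^0·(-1)^2 = +1.
v=19: a=19^0·(≡18), b=19^-1·(≡13) mod 19; (18|19)=-1, (13|19)=-1; (−1)^{0·-1·9}·(-1)^-1·(-1)^0 = -1.
v=43: a=43^0·(≡39), b=43^2·(≡2) mod 43; (39|43)=-1, (2|43)=-1; (−1)^{0·2·21}·(-1)^2·(-1)^0 = +1.
|Ram(-23, 2926)| = 4, even; anisotropic at {7, 11, 19, 23}.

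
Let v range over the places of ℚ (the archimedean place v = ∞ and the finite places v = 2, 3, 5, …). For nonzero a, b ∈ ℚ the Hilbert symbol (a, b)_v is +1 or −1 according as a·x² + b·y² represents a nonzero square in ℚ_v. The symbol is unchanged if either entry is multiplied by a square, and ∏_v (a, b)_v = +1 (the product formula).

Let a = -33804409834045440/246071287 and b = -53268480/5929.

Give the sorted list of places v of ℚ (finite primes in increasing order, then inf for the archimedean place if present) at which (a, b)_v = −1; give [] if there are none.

[2, 17, 19, inf]

(a, b) ≡ (-67830, -5) mod (ℚ^×)²; places V = {2, 3, 5, 7, 11, 17, 19, ∞}.
(a,b)_5: α=1, u≡1; β=1, v≡1 (mod 5); (1|5)=+1, (1|5)=+1; sign (−1)^0·+1^1·+1^1 = +1.
(a,b)_11: α=-4, u≡7; β=-2, v≡2 (mod 11); (7|11)=-1, (2|11)=-1; sign (−1)^0·-1^-2·-1^-4 = +1.
(a,b)_19: α=3, u≡18; β=0, v≡15 (mod 19); (18|19)=-1, (15|19)=-1; sign (−1)^0·-1^0·-1^3 = -1.
(a,b)_3: α=3, u≡1; β=2, v≡1 (mod 3); (1|3)=+1, (1|3)=+1; sign (−1)^0·+1^2·+1^3 = +1.
(a,b)_17: α=1, u≡14; β=2, v≡10 (mod 17); (14|17)=-1, (10|17)=-1; sign (−1)^0·-1^2·-1^1 = -1.
(a,b)_∞: sgn(-67830)=−, sgn(-5)=−, so -1.
(a,b)_2: α=31, β=12; u≡5, v≡3 (mod 8); ε(u)ε(v)=0·1, αω(v)=31·1, βω(u)=12·1; sum ≡ 1  ⇒  -1.
(a,b)_7: α=-5, u≡3; β=-2, v≡4 (mod 7); (3|7)=-1, (4|7)=+1; sign (−1)^0·-1^-2·+1^-5 = +1.
|Ram(-67830, -5)| = 4, even; anisotropic at {2, 17, 19, ∞}.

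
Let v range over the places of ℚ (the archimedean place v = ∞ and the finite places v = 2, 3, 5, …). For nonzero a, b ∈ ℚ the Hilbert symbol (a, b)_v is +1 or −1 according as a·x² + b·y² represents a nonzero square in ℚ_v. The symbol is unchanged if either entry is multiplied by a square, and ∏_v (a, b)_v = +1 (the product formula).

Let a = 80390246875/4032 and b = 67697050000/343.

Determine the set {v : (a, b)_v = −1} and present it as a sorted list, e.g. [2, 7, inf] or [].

[]

(a, b) ≡ (657685, 34615) mod (ℚ^×)²; places V = {2, 3, 5, 7, 19, 23, 37, 43, ∞}.
(a,b)_2: α=-6, β=4; u≡5, v≡7 (mod 8); ε(u)ε(v)=0·1, αω(v)=-6·0, βω(u)=4·1; sum ≡ 0  ⇒  +1.
(a,b)_43: α=1, u≡26; β=1, v≡13 (mod 43); (26|43)=-1, (13|43)=+1; sign (−1)^1·-1^1·+1^1 = +1.
(a,b)_∞: sgn(657685)=+, sgn(34615)=+, so +1.
(a,b)_37: α=2, u≡11; β=2, v≡24 (mod 37); (11|37)=+1, (24|37)=-1; sign (−1)^0·+1^2·-1^2 = +1.
(a,b)_3: α=-2, u≡1; β=0, v≡1 (mod 3); (1|3)=+1, (1|3)=+1; sign (−1)^0·+1^0·+1^-2 = +1.
(a,b)_19: α=1, u≡7; β=0, v≡11 (mod 19); (7|19)=+1, (11|19)=+1; sign (−1)^0·+1^0·+1^1 = +1.
(a,b)_23: α=1, u≡4; β=1, v≡10 (mod 23); (4|23)=+1, (10|23)=-1; sign (−1)^1·+1^1·-1^1 = +1.
(a,b)_7: α=-1, u≡4; β=-3, v≡6 (mod 7); (4|7)=+1, (6|7)=-1; sign (−1)^1·+1^-3·-1^-1 = +1.
(a,b)_5: α=5, u≡2; β=5, v≡2 (mod 5); (2|5)=-1, (2|5)=-1; sign (−1)^0·-1^5·-1^5 = +1.
Every local symbol is +1, so the conic 657685·x² + 34615·y² = z² has ℚ_v-points for all v and hence a ℚ-point; (a, b / ℚ) ≅ M_2(ℚ).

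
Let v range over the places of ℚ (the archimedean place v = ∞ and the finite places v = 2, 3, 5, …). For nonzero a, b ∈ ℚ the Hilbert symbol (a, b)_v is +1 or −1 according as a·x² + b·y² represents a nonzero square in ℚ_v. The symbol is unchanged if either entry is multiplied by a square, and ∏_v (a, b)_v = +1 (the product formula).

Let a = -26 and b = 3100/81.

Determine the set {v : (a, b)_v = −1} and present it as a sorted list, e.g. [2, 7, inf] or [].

[2, 13]

Mod squares: a ≡ -26, b ≡ 31. Check v ∈ {∞, 2, 3, 5, 13, 31}.
v=13: a=13^1·(≡11), b=13^0·(≡2) mod 13; (11|13)=-1, (2|13)=-1; (−1)^{1·0·6}·(-1)^0·(-1)^1 = -1.
v=5: a=5^0·(≡4), b=5^2·(≡4) mod 5; (4|5)=+1, (4|5)=+1; (−1)^{0·2·2}·(+1)^2·(+1)^0 = +1.
v=2: v_2(a)=1, v_2(b)=2; units ≡ 3, 7 (mod 8); ε·ε+αω+βω = 1·1+1·0+2·1 ≡ 1  ⇒  (a,b)_2 = -1.
v=∞: -26 < 0 and 31 > 0  ⇒  (a,b)_∞ = +1.
v=3: a=3^0·(≡1), b=3^-4·(≡1) mod 3; (1|3)=+1, (1|3)=+1; (−1)^{0·-4·1}·(+1)^-4·(+1)^0 = +1.
v=31: a=31^0·(≡5), b=31^1·(≡2) mod 31; (5|31)=+1, (2|31)=+1; (−1)^{0·1·15}·(+1)^1·(+1)^0 = +1.
Ram(-26, 31) = {2, 13}; no ℚ_2-point on the conic.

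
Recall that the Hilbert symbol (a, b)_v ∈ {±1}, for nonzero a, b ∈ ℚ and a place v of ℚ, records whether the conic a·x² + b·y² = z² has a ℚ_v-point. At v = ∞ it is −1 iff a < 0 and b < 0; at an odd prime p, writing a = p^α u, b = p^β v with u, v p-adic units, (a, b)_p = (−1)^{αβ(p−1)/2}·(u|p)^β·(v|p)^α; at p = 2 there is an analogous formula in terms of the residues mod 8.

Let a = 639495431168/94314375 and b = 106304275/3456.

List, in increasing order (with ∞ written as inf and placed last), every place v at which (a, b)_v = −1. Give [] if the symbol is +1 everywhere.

[7, 11]

(a, b) ≡ (391, 10626) mod (ℚ^×)²; places V = {2, 3, 5, 7, 11, 17, 19, 23, 29, ∞}.
(a,b)_2: α=10, β=-7; u≡7, v≡1 (mod 8); ε(u)ε(v)=1·0, αω(v)=10·0, βω(u)=-7·0; sum ≡ 0  ⇒  +1.
(a,b)_∞: sgn(391)=+, sgn(10626)=+, so +1.
(a,b)_7: α=0, u≡6; β=5, v≡5 (mod 7); (6|7)=-1, (5|7)=-1; sign (−1)^0·-1^5·-1^0 = -1.
(a,b)_23: α=-1, u≡5; β=1, v≡1 (mod 23); (5|23)=-1, (1|23)=+1; sign (−1)^1·-1^1·+1^-1 = +1.
(a,b)_17: α=1, u≡5; β=0, v≡9 (mod 17); (5|17)=-1, (9|17)=+1; sign (−1)^0·-1^0·+1^1 = +1.
(a,b)_3: α=-8, u≡1; β=-3, v≡2 (mod 3); (1|3)=+1, (2|3)=-1; sign (−1)^0·+1^-3·-1^-8 = +1.
(a,b)_19: α=2, u≡5; β=0, v≡11 (mod 19); (5|19)=+1, (11|19)=+1; sign (−1)^0·+1^0·+1^2 = +1.
(a,b)_29: α=2, u≡12; β=0, v≡27 (mod 29); (12|29)=-1, (27|29)=-1; sign (−1)^0·-1^0·-1^2 = +1.
(a,b)_5: α=-4, u≡1; β=2, v≡1 (mod 5); (1|5)=+1, (1|5)=+1; sign (−1)^0·+1^2·+1^-4 = +1.
(a,b)_11: α=2, u≡6; β=1, v≡4 (mod 11); (6|11)=-1, (4|11)=+1; sign (−1)^0·-1^1·+1^2 = -1.
(391, 10626 / ℚ) ramifies at {7, 11}: a division algebra.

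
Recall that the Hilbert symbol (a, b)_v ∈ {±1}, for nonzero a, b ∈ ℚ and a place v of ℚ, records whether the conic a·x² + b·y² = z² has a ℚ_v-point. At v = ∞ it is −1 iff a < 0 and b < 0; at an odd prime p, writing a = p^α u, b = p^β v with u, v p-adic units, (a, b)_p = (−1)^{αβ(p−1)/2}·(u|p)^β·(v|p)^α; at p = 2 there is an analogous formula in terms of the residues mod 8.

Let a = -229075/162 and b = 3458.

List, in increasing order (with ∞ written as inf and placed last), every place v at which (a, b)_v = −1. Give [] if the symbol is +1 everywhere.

(a, b) ≡ (-374, 3458) mod (ℚ^×)²; places V = {2, 3, 5, 7, 11, 13, 17, 19, ∞}.
(a,b)_17: α=1, u≡12; β=0, v≡7 (mod 17); (12|17)=-1, (7|17)=-1; sign (−1)^0·-1^0·-1^1 = -1.
(a,b)_5: α=2, u≡1; β=0, v≡3 (mod 5); (1|5)=+1, (3|5)=-1; sign (−1)^0·+1^0·-1^2 = +1.
(a,b)_3: α=-4, u≡1; β=0, v≡2 (mod 3); (1|3)=+1, (2|3)=-1; sign (−1)^0·+1^0·-1^-4 = +1.
(a,b)_∞: sgn(-374)=−, sgn(3458)=+, so +1.
(a,b)_7: α=2, u≡1; β=1, v≡4 (mod 7); (1|7)=+1, (4|7)=+1; sign (−1)^0·+1^1·+1^2 = +1.
(a,b)_2: α=-1, β=1; u≡5, v≡1 (mod 8); ε(u)ε(v)=0·0, αω(v)=-1·0, βω(u)=1·1; sum ≡ 1  ⇒  -1.
(a,b)_11: α=1, u≡8; β=0, v≡4 (mod 11); (8|11)=-1, (4|11)=+1; sign (−1)^0·-1^0·+1^1 = +1.
(a,b)_13: α=0, u≡4; β=1, v≡6 (mod 13); (4|13)=+1, (6|13)=-1; sign (−1)^0·+1^1·-1^0 = +1.
(a,b)_19: α=0, u≡16; β=1, v≡11 (mod 19); (16|19)=+1, (11|19)=+1; sign (−1)^0·+1^1·+1^0 = +1.
Ram(-374, 3458) = {2, 17}; no ℚ_2-point on the conic.

[2, 17]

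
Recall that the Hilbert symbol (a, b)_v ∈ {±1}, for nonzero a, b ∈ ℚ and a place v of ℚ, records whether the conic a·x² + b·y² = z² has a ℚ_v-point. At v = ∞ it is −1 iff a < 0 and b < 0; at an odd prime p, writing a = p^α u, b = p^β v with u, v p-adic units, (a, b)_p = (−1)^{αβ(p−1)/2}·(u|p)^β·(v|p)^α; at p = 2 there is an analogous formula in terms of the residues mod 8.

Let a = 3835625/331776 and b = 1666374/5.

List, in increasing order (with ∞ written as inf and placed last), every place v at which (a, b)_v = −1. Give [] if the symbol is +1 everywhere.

(a, b) ≡ (17, 30) mod (ℚ^×)²; places V = {2, 3, 5, 17, 19, 31, ∞}.
(a,b)_31: α=0, u≡24; β=2, v≡12 (mod 31); (24|31)=-1, (12|31)=-1; sign (−1)^0·-1^2·-1^0 = +1.
(a,b)_3: α=-4, u≡2; β=1, v≡1 (mod 3); (2|3)=-1, (1|3)=+1; sign (−1)^0·-1^1·+1^-4 = -1.
(a,b)_19: α=2, u≡17; β=0, v≡11 (mod 19); (17|19)=+1, (11|19)=+1; sign (−1)^0·+1^0·+1^2 = +1.
(a,b)_17: α=1, u≡13; β=2, v≡4 (mod 17); (13|17)=+1, (4|17)=+1; sign (−1)^0·+1^2·+1^1 = +1.
(a,b)_∞: sgn(17)=+, sgn(30)=+, so +1.
(a,b)_2: α=-12, β=1; u≡1, v≡7 (mod 8); ε(u)ε(v)=0·1, αω(v)=-12·0, βω(u)=1·0; sum ≡ 0  ⇒  +1.
(a,b)_5: α=4, u≡2; β=-1, v≡4 (mod 5); (2|5)=-1, (4|5)=+1; sign (−1)^0·-1^-1·+1^4 = -1.
|Ram(17, 30)| = 2, even; anisotropic at {3, 5}.

[3, 5]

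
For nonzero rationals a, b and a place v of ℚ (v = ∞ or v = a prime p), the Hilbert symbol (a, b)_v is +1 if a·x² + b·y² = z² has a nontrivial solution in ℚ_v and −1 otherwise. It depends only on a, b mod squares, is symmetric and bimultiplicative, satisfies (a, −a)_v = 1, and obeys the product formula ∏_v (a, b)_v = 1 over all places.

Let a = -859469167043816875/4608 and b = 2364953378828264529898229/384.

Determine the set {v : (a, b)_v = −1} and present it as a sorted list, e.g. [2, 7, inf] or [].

Mod squares: a ≡ -806, b ≡ 235085214. Check v ∈ {∞, 2, 3, 5, 7, 13, 17, 19, 31, 43}.
v=∞: -806 < 0 and 235085214 > 0  ⇒  (a,b)_∞ = +1.
v=13: a=13^1·(≡1), b=13^1·(≡3) mod 13; (1|13)=+1, (3|13)=+1; (−1)^{1·1·6}·(+1)^1·(+1)^1 = +1.
v=43: a=43^2·(≡17), b=43^3·(≡38) mod 43; (17|43)=+1, (38|43)=+1; (−1)^{2·3·21}·(+1)^3·(+1)^2 = +1.
v=5: a=5^4·(≡1), b=5^0·(≡1) mod 5; (1|5)=+1, (1|5)=+1; (−1)^{4·0·2}·(+1)^0·(+1)^4 = +1.
v=17: a=17^2·(≡7), b=17^3·(≡14) mod 17; (7|17)=-1, (14|17)=-1; (−1)^{2·3·8}·(-1)^3·(-1)^2 = -1.
v=19: a=19^4·(≡6), b=19^7·(≡1) mod 19; (6|19)=+1, (1|19)=+1; (−1)^{4·7·9}·(+1)^7·(+1)^4 = +1.
v=3: a=3^-2·(≡1), b=3^-1·(≡1) mod 3; (1|3)=+1, (1|3)=+1; (−1)^{-2·-1·1}·(+1)^-1·(+1)^-2 = +1.
v=7: a=7^2·(≡5), b=7^5·(≡6) mod 7; (5|7)=-1, (6|7)=-1; (−1)^{2·5·3}·(-1)^5·(-1)^2 = -1.
v=31: a=31^1·(≡8), b=31^1·(≡7) mod 31; (8|31)=+1, (7|31)=+1; (−1)^{1·1·15}·(+1)^1·(+1)^1 = -1.
v=2: v_2(a)=-9, v_2(b)=-7; units ≡ 5, 7 (mod 8); ε·ε+αω+βω = 0·1+-9·0+-7·1 ≡ 1  ⇒  (a,b)_2 = -1.
(-806, 235085214 / ℚ) ramifies at {2, 7, 17, 31}: a division algebra.

[2, 7, 17, 31]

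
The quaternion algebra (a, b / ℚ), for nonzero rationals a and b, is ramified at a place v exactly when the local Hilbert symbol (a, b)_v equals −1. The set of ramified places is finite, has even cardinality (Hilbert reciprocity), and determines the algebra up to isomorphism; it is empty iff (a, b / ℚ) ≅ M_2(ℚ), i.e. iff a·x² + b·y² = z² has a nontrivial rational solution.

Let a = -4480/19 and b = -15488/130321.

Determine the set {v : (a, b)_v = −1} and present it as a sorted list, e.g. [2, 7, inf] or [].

(a, b) ≡ (-1330, -2) mod (ℚ^×)²; places V = {2, 5, 7, 11, 19, ∞}.
(a,b)_7: α=1, u≡5; β=0, v≡5 (mod 7); (5|7)=-1, (5|7)=-1; sign (−1)^0·-1^0·-1^1 = -1.
(a,b)_11: α=0, u≡1; β=2, v≡1 (mod 11); (1|11)=+1, (1|11)=+1; sign (−1)^0·+1^2·+1^0 = +1.
(a,b)_∞: sgn(-1330)=−, sgn(-2)=−, so -1.
(a,b)_19: α=-1, u≡4; β=-4, v≡16 (mod 19); (4|19)=+1, (16|19)=+1; sign (−1)^0·+1^-4·+1^-1 = +1.
(a,b)_5: α=1, u≡1; β=0, v≡2 (mod 5); (1|5)=+1, (2|5)=-1; sign (−1)^0·+1^0·-1^1 = -1.
(a,b)_2: α=7, β=7; u≡7, v≡7 (mod 8); ε(u)ε(v)=1·1, αω(v)=7·0, βω(u)=7·0; sum ≡ 1  ⇒  -1.
(-1330, -2 / ℚ) ramifies at {2, 5, 7, ∞}: a division algebra.

[2, 5, 7, inf]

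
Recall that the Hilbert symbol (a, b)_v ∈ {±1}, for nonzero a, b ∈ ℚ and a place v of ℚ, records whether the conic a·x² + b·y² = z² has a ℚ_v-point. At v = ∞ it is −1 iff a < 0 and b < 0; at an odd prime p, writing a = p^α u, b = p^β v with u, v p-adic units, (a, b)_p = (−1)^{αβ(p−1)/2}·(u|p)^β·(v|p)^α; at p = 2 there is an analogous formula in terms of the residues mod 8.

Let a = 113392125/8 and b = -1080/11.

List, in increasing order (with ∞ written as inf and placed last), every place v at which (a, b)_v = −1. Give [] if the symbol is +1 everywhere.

[3, 17]

Mod squares: a ≡ 170, b ≡ -330. Check v ∈ {∞, 2, 3, 5, 7, 11, 17}.
v=3: a=3^2·(≡2), b=3^3·(≡1) mod 3; (2|3)=-1, (1|3)=+1; (−1)^{2·3·1}·(-1)^3·(+1)^2 = -1.
v=11: a=11^2·(≡3), b=11^-1·(≡9) mod 11; (3|11)=+1, (9|11)=+1; (−1)^{2·-1·5}·(+1)^-1·(+1)^2 = +1.
v=5: a=5^3·(≡4), b=5^1·(≡4) mod 5; (4|5)=+1, (4|5)=+1; (−1)^{3·1·2}·(+1)^1·(+1)^3 = +1.
v=17: a=17^1·(≡7), b=17^0·(≡10) mod 17; (7|17)=-1, (10|17)=-1; (−1)^{1·0·8}·(-1)^0·(-1)^1 = -1.
v=2: v_2(a)=-3, v_2(b)=3; units ≡ 5, 3 (mod 8); ε·ε+αω+βω = 0·1+-3·1+3·1 ≡ 0  ⇒  (a,b)_2 = +1.
v=7: a=7^2·(≡2), b=7^0·(≡3) mod 7; (2|7)=+1, (3|7)=-1; (−1)^{2·0·3}·(+1)^0·(-1)^2 = +1.
v=∞: 170 > 0 and -330 < 0  ⇒  (a,b)_∞ = +1.
|Ram(170, -330)| = 2, even; anisotropic at {3, 17}.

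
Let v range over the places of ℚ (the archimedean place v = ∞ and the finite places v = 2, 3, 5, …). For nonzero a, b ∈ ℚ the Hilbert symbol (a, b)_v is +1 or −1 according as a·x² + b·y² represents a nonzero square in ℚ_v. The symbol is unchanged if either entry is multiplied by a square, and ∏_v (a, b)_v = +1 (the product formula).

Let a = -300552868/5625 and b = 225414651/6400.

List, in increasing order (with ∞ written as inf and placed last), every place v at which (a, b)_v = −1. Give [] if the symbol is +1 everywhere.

(a, b) ≡ (-12673, 38019) mod (ℚ^×)²; places V = {2, 3, 5, 7, 11, 19, 23, 29, ∞}.
(a,b)_11: α=2, u≡6; β=2, v≡9 (mod 11); (6|11)=-1, (9|11)=+1; sign (−1)^0·-1^2·+1^2 = +1.
(a,b)_7: α=2, u≡1; β=2, v≡2 (mod 7); (1|7)=+1, (2|7)=+1; sign (−1)^0·+1^2·+1^2 = +1.
(a,b)_3: α=-2, u≡2; β=1, v≡1 (mod 3); (2|3)=-1, (1|3)=+1; sign (−1)^0·-1^1·+1^-2 = -1.
(a,b)_∞: sgn(-12673)=−, sgn(38019)=+, so +1.
(a,b)_19: α=1, u≡11; β=1, v≡17 (mod 19); (11|19)=+1, (17|19)=+1; sign (−1)^1·+1^1·+1^1 = -1.
(a,b)_29: α=1, u≡17; β=1, v≡1 (mod 29); (17|29)=-1, (1|29)=+1; sign (−1)^0·-1^1·+1^1 = -1.
(a,b)_2: α=2, β=-8; u≡7, v≡3 (mod 8); ε(u)ε(v)=1·1, αω(v)=2·1, βω(u)=-8·0; sum ≡ 1  ⇒  -1.
(a,b)_5: α=-4, u≡3; β=-2, v≡1 (mod 5); (3|5)=-1, (1|5)=+1; sign (−1)^0·-1^-2·+1^-4 = +1.
(a,b)_23: α=1, u≡2; β=1, v≡14 (mod 23); (2|23)=+1, (14|23)=-1; sign (−1)^1·+1^1·-1^1 = +1.
Ram(-12673, 38019) = {2, 3, 19, 29}; no ℚ_2-point on the conic.

[2, 3, 19, 29]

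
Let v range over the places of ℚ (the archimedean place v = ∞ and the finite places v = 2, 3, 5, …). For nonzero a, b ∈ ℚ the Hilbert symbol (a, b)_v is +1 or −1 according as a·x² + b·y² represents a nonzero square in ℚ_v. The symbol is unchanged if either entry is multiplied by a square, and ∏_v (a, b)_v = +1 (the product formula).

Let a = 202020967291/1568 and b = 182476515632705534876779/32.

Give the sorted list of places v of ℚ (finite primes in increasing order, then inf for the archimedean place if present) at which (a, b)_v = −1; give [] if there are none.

[2, 11, 37, 47]

Mod squares: a ≡ 19758518, b ≡ 255398. Check v ∈ {∞, 2, 7, 11, 13, 19, 23, 37, 47}.
v=23: a=23^1·(≡4), b=23^2·(≡9) mod 23; (4|23)=+1, (9|23)=+1; (−1)^{1·2·11}·(+1)^2·(+1)^1 = +1.
v=13: a=13^3·(≡1), b=13^3·(≡3) mod 13; (1|13)=+1, (3|13)=+1; (−1)^{3·3·6}·(+1)^3·(+1)^3 = +1.
v=11: a=11^2·(≡7), b=11^5·(≡10) mod 11; (7|11)=-1, (10|11)=-1; (−1)^{2·5·5}·(-1)^5·(-1)^2 = -1.
v=7: a=7^-2·(≡6), b=7^0·(≡6) mod 7; (6|7)=-1, (6|7)=-1; (−1)^{-2·0·3}·(-1)^0·(-1)^-2 = +1.
v=∞: 19758518 > 0 and 255398 > 0  ⇒  (a,b)_∞ = +1.
v=2: v_2(a)=-5, v_2(b)=-5; units ≡ 3, 3 (mod 8); ε·ε+αω+βω = 1·1+-5·1+-5·1 ≡ 1  ⇒  (a,b)_2 = -1.
v=19: a=19^1·(≡13), b=19^3·(≡9) mod 19; (13|19)=-1, (9|19)=+1; (−1)^{1·3·9}·(-1)^3·(+1)^1 = +1.
v=47: a=47^1·(≡39), b=47^3·(≡46) mod 47; (39|47)=-1, (46|47)=-1; (−1)^{1·3·23}·(-1)^3·(-1)^1 = -1.
v=37: a=37^1·(≡3), b=37^2·(≡20) mod 37; (3|37)=+1, (20|37)=-1; (−1)^{1·2·18}·(+1)^2·(-1)^1 = -1.
(19758518, 255398 / ℚ) ramifies at {2, 11, 37, 47}: a division algebra.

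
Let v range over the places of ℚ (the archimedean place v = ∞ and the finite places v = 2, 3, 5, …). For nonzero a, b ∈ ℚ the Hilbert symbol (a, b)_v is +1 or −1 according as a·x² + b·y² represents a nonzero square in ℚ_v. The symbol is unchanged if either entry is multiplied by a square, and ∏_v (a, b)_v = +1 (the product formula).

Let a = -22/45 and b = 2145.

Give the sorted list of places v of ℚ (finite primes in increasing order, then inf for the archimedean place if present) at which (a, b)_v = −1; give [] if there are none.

[5, 13]

Mod squares: a ≡ -110, b ≡ 2145. Check v ∈ {∞, 2, 3, 5, 11, 13}.
v=3: a=3^-2·(≡1), b=3^1·(≡1) mod 3; (1|3)=+1, (1|3)=+1; (−1)^{-2·1·1}·(+1)^1·(+1)^-2 = +1.
v=5: a=5^-1·(≡2), b=5^1·(≡4) mod 5; (2|5)=-1, (4|5)=+1; (−1)^{-1·1·2}·(-1)^1·(+1)^-1 = -1.
v=∞: -110 < 0 and 2145 > 0  ⇒  (a,b)_∞ = +1.
v=11: a=11^1·(≡9), b=11^1·(≡8) mod 11; (9|11)=+1, (8|11)=-1; (−1)^{1·1·5}·(+1)^1·(-1)^1 = +1.
v=13: a=13^0·(≡5), b=13^1·(≡9) mod 13; (5|13)=-1, (9|13)=+1; (−1)^{0·1·6}·(-1)^1·(+1)^0 = -1.
v=2: v_2(a)=1, v_2(b)=0; units ≡ 1, 1 (mod 8); ε·ε+αω+βω = 0·0+1·0+0·0 ≡ 0  ⇒  (a,b)_2 = +1.
(-110, 2145 / ℚ) ramifies at {5, 13}: a division algebra.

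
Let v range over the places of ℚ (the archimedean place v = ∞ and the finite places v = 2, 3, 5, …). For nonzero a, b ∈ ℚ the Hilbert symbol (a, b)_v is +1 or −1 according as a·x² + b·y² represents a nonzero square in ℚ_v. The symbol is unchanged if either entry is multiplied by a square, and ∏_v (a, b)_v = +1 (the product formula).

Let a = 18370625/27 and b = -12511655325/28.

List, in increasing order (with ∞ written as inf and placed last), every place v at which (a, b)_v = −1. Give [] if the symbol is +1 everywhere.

[19, 41]

Mod squares: a ≡ 88179, b ≡ -3731. Check v ∈ {∞, 2, 3, 5, 7, 13, 17, 19, 41}.
v=5: a=5^4·(≡4), b=5^2·(≡4) mod 5; (4|5)=+1, (4|5)=+1; (−1)^{4·2·2}·(+1)^2·(+1)^4 = +1.
v=7: a=7^1·(≡2), b=7^-1·(≡5) mod 7; (2|7)=+1, (5|7)=-1; (−1)^{1·-1·3}·(+1)^-1·(-1)^1 = +1.
v=41: a=41^0·(≡38), b=41^1·(≡8) mod 41; (38|41)=-1, (8|41)=+1; (−1)^{0·1·20}·(-1)^1·(+1)^0 = -1.
v=∞: 88179 > 0 and -3731 < 0  ⇒  (a,b)_∞ = +1.
v=17: a=17^1·(≡2), b=17^2·(≡16) mod 17; (2|17)=+1, (16|17)=+1; (−1)^{1·2·8}·(+1)^2·(+1)^1 = +1.
v=13: a=13^1·(≡12), b=13^1·(≡10) mod 13; (12|13)=+1, (10|13)=+1; (−1)^{1·1·6}·(+1)^1·(+1)^1 = +1.
v=19: a=19^1·(≡17), b=19^2·(≡14) mod 19; (17|19)=+1, (14|19)=-1; (−1)^{1·2·9}·(+1)^2·(-1)^1 = -1.
v=3: a=3^-3·(≡2), b=3^2·(≡1) mod 3; (2|3)=-1, (1|3)=+1; (−1)^{-3·2·1}·(-1)^2·(+1)^-3 = +1.
v=2: v_2(a)=0, v_2(b)=-2; units ≡ 3, 5 (mod 8); ε·ε+αω+βω = 1·0+0·1+-2·1 ≡ 0  ⇒  (a,b)_2 = +1.
|Ram(88179, -3731)| = 2, even; anisotropic at {19, 41}.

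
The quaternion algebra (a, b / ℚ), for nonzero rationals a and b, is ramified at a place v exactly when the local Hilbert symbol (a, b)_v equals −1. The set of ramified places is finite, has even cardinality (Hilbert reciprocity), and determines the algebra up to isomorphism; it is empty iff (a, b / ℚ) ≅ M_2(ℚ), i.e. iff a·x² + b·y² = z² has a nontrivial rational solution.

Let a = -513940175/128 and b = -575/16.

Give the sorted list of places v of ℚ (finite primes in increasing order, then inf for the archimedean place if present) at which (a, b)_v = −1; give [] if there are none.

[17, 23, 37, inf]

Mod squares: a ≡ -839086, b ≡ -23. Check v ∈ {∞, 2, 5, 7, 17, 23, 29, 37}.
v=7: a=7^2·(≡4), b=7^0·(≡3) mod 7; (4|7)=+1, (3|7)=-1; (−1)^{2·0·3}·(+1)^0·(-1)^2 = +1.
v=23: a=23^1·(≡15), b=23^1·(≡20) mod 23; (15|23)=-1, (20|23)=-1; (−1)^{1·1·11}·(-1)^1·(-1)^1 = -1.
v=5: a=5^2·(≡1), b=5^2·(≡2) mod 5; (1|5)=+1, (2|5)=-1; (−1)^{2·2·2}·(+1)^2·(-1)^2 = +1.
v=29: a=29^1·(≡12), b=29^0·(≡13) mod 29; (12|29)=-1, (13|29)=+1; (−1)^{1·0·14}·(-1)^0·(+1)^1 = +1.
v=2: v_2(a)=-7, v_2(b)=-4; units ≡ 1, 1 (mod 8); ε·ε+αω+βω = 0·0+-7·0+-4·0 ≡ 0  ⇒  (a,b)_2 = +1.
v=37: a=37^1·(≡33), b=37^0·(≡8) mod 37; (33|37)=+1, (8|37)=-1; (−1)^{1·0·18}·(+1)^0·(-1)^1 = -1.
v=17: a=17^1·(≡10), b=17^0·(≡14) mod 17; (10|17)=-1, (14|17)=-1; (−1)^{1·0·8}·(-1)^0·(-1)^1 = -1.
v=∞: -839086 < 0 and -23 < 0  ⇒  (a,b)_∞ = -1.
|Ram(-839086, -23)| = 4, even; anisotropic at {17, 23, 37, ∞}.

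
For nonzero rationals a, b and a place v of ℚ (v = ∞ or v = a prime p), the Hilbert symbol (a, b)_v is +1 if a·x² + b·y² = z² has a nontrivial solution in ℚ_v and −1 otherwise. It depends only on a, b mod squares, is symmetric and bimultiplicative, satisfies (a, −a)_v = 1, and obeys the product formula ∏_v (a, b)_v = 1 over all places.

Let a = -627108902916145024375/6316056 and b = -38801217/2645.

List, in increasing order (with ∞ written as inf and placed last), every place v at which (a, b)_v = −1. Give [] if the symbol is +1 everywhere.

[3, 11, 17, inf]

(a, b) ≡ (-14586, -1365) mod (ℚ^×)²; places V = {2, 3, 5, 7, 11, 13, 17, 19, 23, 29, ∞}.
(a,b)_3: α=-7, u≡1; β=1, v≡1 (mod 3); (1|3)=+1, (1|3)=+1; sign (−1)^1·+1^1·+1^-7 = -1.
(a,b)_23: α=0, u≡17; β=-2, v≡21 (mod 23); (17|23)=-1, (21|23)=-1; sign (−1)^0·-1^-2·-1^0 = +1.
(a,b)_5: α=4, u≡1; β=-1, v≡2 (mod 5); (1|5)=+1, (2|5)=-1; sign (−1)^0·+1^-1·-1^4 = +1.
(a,b)_11: α=1, u≡5; β=0, v≡8 (mod 11); (5|11)=+1, (8|11)=-1; sign (−1)^0·+1^0·-1^1 = -1.
(a,b)_2: α=-3, β=0; u≡3, v≡3 (mod 8); ε(u)ε(v)=1·1, αω(v)=-3·1, βω(u)=0·1; sum ≡ 0  ⇒  +1.
(a,b)_∞: sgn(-14586)=−, sgn(-1365)=−, so -1.
(a,b)_7: α=4, u≡4; β=1, v≡4 (mod 7); (4|7)=+1, (4|7)=+1; sign (−1)^0·+1^1·+1^4 = +1.
(a,b)_13: α=1, u≡10; β=3, v≡1 (mod 13); (10|13)=+1, (1|13)=+1; sign (−1)^0·+1^3·+1^1 = +1.
(a,b)_17: α=3, u≡13; β=0, v≡11 (mod 17); (13|17)=+1, (11|17)=-1; sign (−1)^0·+1^0·-1^3 = -1.
(a,b)_19: α=-2, u≡9; β=0, v≡8 (mod 19); (9|19)=+1, (8|19)=-1; sign (−1)^0·+1^0·-1^-2 = +1.
(a,b)_29: α=6, u≡16; β=2, v≡10 (mod 29); (16|29)=+1, (10|29)=-1; sign (−1)^0·+1^2·-1^6 = +1.
(-14586, -1365 / ℚ) ramifies at {3, 11, 17, ∞}: a division algebra.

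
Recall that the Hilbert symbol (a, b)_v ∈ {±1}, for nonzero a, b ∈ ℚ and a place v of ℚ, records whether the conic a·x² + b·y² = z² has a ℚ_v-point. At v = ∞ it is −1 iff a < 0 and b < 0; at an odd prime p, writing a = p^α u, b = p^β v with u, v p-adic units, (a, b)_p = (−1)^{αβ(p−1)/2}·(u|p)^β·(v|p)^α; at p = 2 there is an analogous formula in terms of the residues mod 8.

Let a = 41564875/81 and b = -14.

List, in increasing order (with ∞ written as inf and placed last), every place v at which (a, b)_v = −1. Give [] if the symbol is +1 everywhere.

Mod squares: a ≡ 1662595, b ≡ -14. Check v ∈ {∞, 2, 3, 5, 7, 11, 19, 37, 43}.
v=37: a=37^1·(≡29), b=37^0·(≡23) mod 37; (29|37)=-1, (23|37)=-1; (−1)^{1·0·18}·(-1)^0·(-1)^1 = -1.
v=11: a=11^1·(≡1), b=11^0·(≡8) mod 11; (1|11)=+1, (8|11)=-1; (−1)^{1·0·5}·(+1)^0·(-1)^1 = -1.
v=3: a=3^-4·(≡1), b=3^0·(≡1) mod 3; (1|3)=+1, (1|3)=+1; (−1)^{-4·0·1}·(+1)^0·(+1)^-4 = +1.
v=5: a=5^3·(≡4), b=5^0·(≡1) mod 5; (4|5)=+1, (1|5)=+1; (−1)^{3·0·2}·(+1)^0·(+1)^3 = +1.
v=∞: 1662595 > 0 and -14 < 0  ⇒  (a,b)_∞ = +1.
v=19: a=19^1·(≡12), b=19^0·(≡5) mod 19; (12|19)=-1, (5|19)=+1; (−1)^{1·0·9}·(-1)^0·(+1)^1 = +1.
v=43: a=43^1·(≡3), b=43^0·(≡29) mod 43; (3|43)=-1, (29|43)=-1; (−1)^{1·0·21}·(-1)^0·(-1)^1 = -1.
v=7: a=7^0·(≡4), b=7^1·(≡5) mod 7; (4|7)=+1, (5|7)=-1; (−1)^{0·1·3}·(+1)^1·(-1)^0 = +1.
v=2: v_2(a)=0, v_2(b)=1; units ≡ 3, 1 (mod 8); ε·ε+αω+βω = 1·0+0·0+1·1 ≡ 1  ⇒  (a,b)_2 = -1.
(1662595, -14 / ℚ) ramifies at {2, 11, 37, 43}: a division algebra.

[2, 11, 37, 43]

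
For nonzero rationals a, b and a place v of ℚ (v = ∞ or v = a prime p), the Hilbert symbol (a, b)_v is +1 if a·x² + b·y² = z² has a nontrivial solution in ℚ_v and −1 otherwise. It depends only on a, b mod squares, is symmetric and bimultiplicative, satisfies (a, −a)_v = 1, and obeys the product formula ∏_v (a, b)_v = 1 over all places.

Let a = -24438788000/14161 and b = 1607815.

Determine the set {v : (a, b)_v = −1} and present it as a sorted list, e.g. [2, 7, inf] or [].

Mod squares: a ≡ -61096970, b ≡ 1607815. Check v ∈ {∞, 2, 5, 7, 11, 17, 19, 23, 31, 41}.
v=23: a=23^1·(≡13), b=23^1·(≡8) mod 23; (13|23)=+1, (8|23)=+1; (−1)^{1·1·11}·(+1)^1·(+1)^1 = -1.
v=∞: -61096970 < 0 and 1607815 > 0  ⇒  (a,b)_∞ = +1.
v=17: a=17^-2·(≡6), b=17^0·(≡6) mod 17; (6|17)=-1, (6|17)=-1; (−1)^{-2·0·8}·(-1)^0·(-1)^-2 = +1.
v=11: a=11^1·(≡4), b=11^1·(≡8) mod 11; (4|11)=+1, (8|11)=-1; (−1)^{1·1·5}·(+1)^1·(-1)^1 = +1.
v=2: v_2(a)=5, v_2(b)=0; units ≡ 3, 7 (mod 8); ε·ε+αω+βω = 1·1+5·0+0·1 ≡ 1  ⇒  (a,b)_2 = -1.
v=31: a=31^1·(≡24), b=31^1·(≡2) mod 31; (24|31)=-1, (2|31)=+1; (−1)^{1·1·15}·(-1)^1·(+1)^1 = +1.
v=7: a=7^-2·(≡5), b=7^0·(≡6) mod 7; (5|7)=-1, (6|7)=-1; (−1)^{-2·0·3}·(-1)^0·(-1)^-2 = +1.
v=19: a=19^1·(≡1), b=19^0·(≡16) mod 19; (1|19)=+1, (16|19)=+1; (−1)^{1·0·9}·(+1)^0·(+1)^1 = +1.
v=41: a=41^1·(≡31), b=41^1·(≡19) mod 41; (31|41)=+1, (19|41)=-1; (−1)^{1·1·20}·(+1)^1·(-1)^1 = -1.
v=5: a=5^3·(≡1), b=5^1·(≡3) mod 5; (1|5)=+1, (3|5)=-1; (−1)^{3·1·2}·(+1)^1·(-1)^3 = -1.
Ram(-61096970, 1607815) = {2, 5, 23, 41}; no ℚ_2-point on the conic.

[2, 5, 23, 41]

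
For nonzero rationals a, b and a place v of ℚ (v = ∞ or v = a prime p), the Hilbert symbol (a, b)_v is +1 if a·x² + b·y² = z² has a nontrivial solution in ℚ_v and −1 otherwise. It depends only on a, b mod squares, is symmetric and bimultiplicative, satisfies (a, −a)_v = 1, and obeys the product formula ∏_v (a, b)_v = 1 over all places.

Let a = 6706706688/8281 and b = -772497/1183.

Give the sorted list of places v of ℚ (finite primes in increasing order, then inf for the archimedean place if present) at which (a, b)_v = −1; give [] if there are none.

Mod squares: a ≡ 33, b ≡ -231. Check v ∈ {∞, 2, 3, 7, 11, 13, 17}.
v=∞: 33 > 0 and -231 < 0  ⇒  (a,b)_∞ = +1.
v=11: a=11^3·(≡5), b=11^1·(≡5) mod 11; (5|11)=+1, (5|11)=+1; (−1)^{3·1·5}·(+1)^1·(+1)^3 = -1.
v=3: a=3^9·(≡2), b=3^5·(≡1) mod 3; (2|3)=-1, (1|3)=+1; (−1)^{9·5·1}·(-1)^5·(+1)^9 = +1.
v=13: a=13^-2·(≡11), b=13^-2·(≡4) mod 13; (11|13)=-1, (4|13)=+1; (−1)^{-2·-2·6}·(-1)^-2·(+1)^-2 = +1.
v=7: a=7^-2·(≡3), b=7^-1·(≡2) mod 7; (3|7)=-1, (2|7)=+1; (−1)^{-2·-1·3}·(-1)^-1·(+1)^-2 = -1.
v=17: a=17^0·(≡1), b=17^2·(≡3) mod 17; (1|17)=+1, (3|17)=-1; (−1)^{0·2·8}·(+1)^2·(-1)^0 = +1.
v=2: v_2(a)=8, v_2(b)=0; units ≡ 1, 1 (mod 8); ε·ε+αω+βω = 0·0+8·0+0·0 ≡ 0  ⇒  (a,b)_2 = +1.
(33, -231 / ℚ) ramifies at {7, 11}: a division algebra.

[7, 11]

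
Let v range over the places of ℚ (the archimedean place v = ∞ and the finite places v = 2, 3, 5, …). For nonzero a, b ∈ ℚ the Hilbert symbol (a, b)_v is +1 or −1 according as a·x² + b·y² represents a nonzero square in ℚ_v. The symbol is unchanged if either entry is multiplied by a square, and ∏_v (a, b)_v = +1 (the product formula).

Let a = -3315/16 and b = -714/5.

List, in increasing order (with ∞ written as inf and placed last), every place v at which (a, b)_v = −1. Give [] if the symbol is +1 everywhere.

[2, 5, 7, 13, 17, inf]

Mod squares: a ≡ -3315, b ≡ -3570. Check v ∈ {∞, 2, 3, 5, 7, 13, 17}.
v=5: a=5^1·(≡2), b=5^-1·(≡1) mod 5; (2|5)=-1, (1|5)=+1; (−1)^{1·-1·2}·(-1)^-1·(+1)^1 = -1.
v=∞: -3315 < 0 and -3570 < 0  ⇒  (a,b)_∞ = -1.
v=3: a=3^1·(≡2), b=3^1·(≡1) mod 3; (2|3)=-1, (1|3)=+1; (−1)^{1·1·1}·(-1)^1·(+1)^1 = +1.
v=17: a=17^1·(≡8), b=17^1·(≡12) mod 17; (8|17)=+1, (12|17)=-1; (−1)^{1·1·8}·(+1)^1·(-1)^1 = -1.
v=13: a=13^1·(≡6), b=13^0·(≡8) mod 13; (6|13)=-1, (8|13)=-1; (−1)^{1·0·6}·(-1)^0·(-1)^1 = -1.
v=2: v_2(a)=-4, v_2(b)=1; units ≡ 5, 7 (mod 8); ε·ε+αω+βω = 0·1+-4·0+1·1 ≡ 1  ⇒  (a,b)_2 = -1.
v=7: a=7^0·(≡5), b=7^1·(≡2) mod 7; (5|7)=-1, (2|7)=+1; (−1)^{0·1·3}·(-1)^1·(+1)^0 = -1.
(-3315, -3570 / ℚ) ramifies at {2, 5, 7, 13, 17, ∞}: a division algebra.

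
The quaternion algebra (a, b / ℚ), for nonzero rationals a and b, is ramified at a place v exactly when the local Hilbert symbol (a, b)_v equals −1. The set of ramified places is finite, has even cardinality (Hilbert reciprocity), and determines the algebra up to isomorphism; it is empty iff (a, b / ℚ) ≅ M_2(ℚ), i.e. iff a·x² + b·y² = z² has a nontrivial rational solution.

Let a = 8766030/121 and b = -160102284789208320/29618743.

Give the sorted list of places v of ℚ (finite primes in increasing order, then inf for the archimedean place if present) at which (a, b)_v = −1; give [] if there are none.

[2, 5, 7, 19]

(a, b) ≡ (51870, -35) mod (ℚ^×)²; places V = {2, 3, 5, 7, 11, 13, 17, 19, 43, ∞}.
(a,b)_3: α=1, u≡1; β=8, v≡1 (mod 3); (1|3)=+1, (1|3)=+1; sign (−1)^0·+1^8·+1^1 = +1.
(a,b)_11: α=-2, u≡9; β=-4, v≡9 (mod 11); (9|11)=+1, (9|11)=+1; sign (−1)^0·+1^-4·+1^-2 = +1.
(a,b)_17: α=0, u≡7; β=-2, v≡2 (mod 17); (7|17)=-1, (2|17)=+1; sign (−1)^0·-1^-2·+1^0 = +1.
(a,b)_5: α=1, u≡1; β=1, v≡2 (mod 5); (1|5)=+1, (2|5)=-1; sign (−1)^0·+1^1·-1^1 = -1.
(a,b)_2: α=1, β=8; u≡7, v≡5 (mod 8); ε(u)ε(v)=1·0, αω(v)=1·1, βω(u)=8·0; sum ≡ 1  ⇒  -1.
(a,b)_∞: sgn(51870)=+, sgn(-35)=−, so +1.
(a,b)_43: α=0, u≡26; β=2, v≡20 (mod 43); (26|43)=-1, (20|43)=-1; sign (−1)^0·-1^2·-1^0 = +1.
(a,b)_13: α=3, u≡3; β=4, v≡4 (mod 13); (3|13)=+1, (4|13)=+1; sign (−1)^0·+1^4·+1^3 = +1.
(a,b)_7: α=1, u≡2; β=-1, v≡1 (mod 7); (2|7)=+1, (1|7)=+1; sign (−1)^1·+1^-1·+1^1 = -1.
(a,b)_19: α=1, u≡18; β=2, v≡14 (mod 19); (18|19)=-1, (14|19)=-1; sign (−1)^0·-1^2·-1^1 = -1.
|Ram(51870, -35)| = 4, even; anisotropic at {2, 5, 7, 19}.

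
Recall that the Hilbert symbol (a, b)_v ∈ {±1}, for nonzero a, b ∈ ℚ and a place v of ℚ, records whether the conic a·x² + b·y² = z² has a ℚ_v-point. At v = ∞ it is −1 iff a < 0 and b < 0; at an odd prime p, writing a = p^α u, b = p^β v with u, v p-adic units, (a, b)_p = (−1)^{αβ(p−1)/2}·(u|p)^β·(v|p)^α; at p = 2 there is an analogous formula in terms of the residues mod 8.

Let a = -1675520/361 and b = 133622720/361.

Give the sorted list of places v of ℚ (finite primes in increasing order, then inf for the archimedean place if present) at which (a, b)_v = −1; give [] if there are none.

Mod squares: a ≡ -6545, b ≡ 17255. Check v ∈ {∞, 2, 5, 7, 11, 17, 19, 29}.
v=7: a=7^1·(≡3), b=7^1·(≡4) mod 7; (3|7)=-1, (4|7)=+1; (−1)^{1·1·3}·(-1)^1·(+1)^1 = +1.
v=17: a=17^1·(≡10), b=17^1·(≡10) mod 17; (10|17)=-1, (10|17)=-1; (−1)^{1·1·8}·(-1)^1·(-1)^1 = +1.
v=∞: -6545 < 0 and 17255 > 0  ⇒  (a,b)_∞ = +1.
v=2: v_2(a)=8, v_2(b)=6; units ≡ 7, 7 (mod 8); ε·ε+αω+βω = 1·1+8·0+6·0 ≡ 1  ⇒  (a,b)_2 = -1.
v=11: a=11^1·(≡7), b=11^2·(≡7) mod 11; (7|11)=-1, (7|11)=-1; (−1)^{1·2·5}·(-1)^2·(-1)^1 = -1.
v=19: a=19^-2·(≡14), b=19^-2·(≡14) mod 19; (14|19)=-1, (14|19)=-1; (−1)^{-2·-2·9}·(-1)^-2·(-1)^-2 = +1.
v=5: a=5^1·(≡1), b=5^1·(≡4) mod 5; (1|5)=+1, (4|5)=+1; (−1)^{1·1·2}·(+1)^1·(+1)^1 = +1.
v=29: a=29^0·(≡1), b=29^1·(≡19) mod 29; (1|29)=+1, (19|29)=-1; (−1)^{0·1·14}·(+1)^1·(-1)^0 = +1.
|Ram(-6545, 17255)| = 2, even; anisotropic at {2, 11}.

[2, 11]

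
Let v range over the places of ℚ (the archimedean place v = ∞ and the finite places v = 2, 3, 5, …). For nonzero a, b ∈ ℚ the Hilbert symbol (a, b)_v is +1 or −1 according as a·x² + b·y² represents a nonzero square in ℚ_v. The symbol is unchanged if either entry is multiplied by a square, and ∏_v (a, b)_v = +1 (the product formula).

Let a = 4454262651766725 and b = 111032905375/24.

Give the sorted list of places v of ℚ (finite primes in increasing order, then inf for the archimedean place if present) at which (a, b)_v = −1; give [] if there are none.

[2, 3, 29, 31]

Mod squares: a ≡ 358701, b ≡ 73816890. Check v ∈ {∞, 2, 3, 5, 7, 17, 19, 23, 29, 31}.
v=2: v_2(a)=0, v_2(b)=-3; units ≡ 5, 5 (mod 8); ε·ε+αω+βω = 0·0+0·1+-3·1 ≡ 1  ⇒  (a,b)_2 = -1.
v=5: a=5^2·(≡4), b=5^3·(≡2) mod 5; (4|5)=+1, (2|5)=-1; (−1)^{2·3·2}·(+1)^3·(-1)^2 = +1.
v=17: a=17^2·(≡15), b=17^1·(≡1) mod 17; (15|17)=+1, (1|17)=+1; (−1)^{2·1·8}·(+1)^1·(+1)^2 = +1.
v=29: a=29^1·(≡14), b=29^1·(≡13) mod 29; (14|29)=-1, (13|29)=+1; (−1)^{1·1·14}·(-1)^1·(+1)^1 = -1.
v=7: a=7^1·(≡5), b=7^1·(≡4) mod 7; (5|7)=-1, (4|7)=+1; (−1)^{1·1·3}·(-1)^1·(+1)^1 = +1.
v=31: a=31^1·(≡25), b=31^1·(≡16) mod 31; (25|31)=+1, (16|31)=+1; (−1)^{1·1·15}·(+1)^1·(+1)^1 = -1.
v=19: a=19^3·(≡14), b=19^2·(≡17) mod 19; (14|19)=-1, (17|19)=+1; (−1)^{3·2·9}·(-1)^2·(+1)^3 = +1.
v=∞: 358701 > 0 and 73816890 > 0  ⇒  (a,b)_∞ = +1.
v=23: a=23^2·(≡12), b=23^1·(≡15) mod 23; (12|23)=+1, (15|23)=-1; (−1)^{2·1·11}·(+1)^1·(-1)^2 = +1.
v=3: a=3^3·(≡2), b=3^-1·(≡2) mod 3; (2|3)=-1, (2|3)=-1; (−1)^{3·-1·1}·(-1)^-1·(-1)^3 = -1.
|Ram(358701, 73816890)| = 4, even; anisotropic at {2, 3, 29, 31}.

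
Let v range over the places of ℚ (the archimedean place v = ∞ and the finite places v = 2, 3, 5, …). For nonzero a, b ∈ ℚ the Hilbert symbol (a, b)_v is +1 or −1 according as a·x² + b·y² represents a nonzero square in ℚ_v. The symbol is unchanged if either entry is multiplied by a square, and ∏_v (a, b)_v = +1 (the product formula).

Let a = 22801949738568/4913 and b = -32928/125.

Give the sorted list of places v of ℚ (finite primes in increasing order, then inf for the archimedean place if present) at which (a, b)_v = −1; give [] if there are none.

[3, 11, 13, 17]

(a, b) ≡ (34034, -210) mod (ℚ^×)²; places V = {2, 3, 5, 7, 11, 13, 17, ∞}.
(a,b)_3: α=4, u≡2; β=1, v≡2 (mod 3); (2|3)=-1, (2|3)=-1; sign (−1)^0·-1^1·-1^4 = -1.
(a,b)_11: α=5, u≡5; β=0, v≡7 (mod 11); (5|11)=+1, (7|11)=-1; sign (−1)^0·+1^0·-1^5 = -1.
(a,b)_7: α=5, u≡1; β=3, v≡5 (mod 7); (1|7)=+1, (5|7)=-1; sign (−1)^1·+1^3·-1^5 = +1.
(a,b)_17: α=-3, u≡4; β=0, v≡3 (mod 17); (4|17)=+1, (3|17)=-1; sign (−1)^0·+1^0·-1^-3 = -1.
(a,b)_2: α=3, β=5; u≡1, v≡7 (mod 8); ε(u)ε(v)=0·1, αω(v)=3·0, βω(u)=5·0; sum ≡ 0  ⇒  +1.
(a,b)_13: α=1, u≡11; β=0, v≡5 (mod 13); (11|13)=-1, (5|13)=-1; sign (−1)^0·-1^0·-1^1 = -1.
(a,b)_∞: sgn(34034)=+, sgn(-210)=−, so +1.
(a,b)_5: α=0, u≡1; β=-3, v≡2 (mod 5); (1|5)=+1, (2|5)=-1; sign (−1)^0·+1^-3·-1^0 = +1.
Ram(34034, -210) = {3, 11, 13, 17}; no ℚ_3-point on the conic.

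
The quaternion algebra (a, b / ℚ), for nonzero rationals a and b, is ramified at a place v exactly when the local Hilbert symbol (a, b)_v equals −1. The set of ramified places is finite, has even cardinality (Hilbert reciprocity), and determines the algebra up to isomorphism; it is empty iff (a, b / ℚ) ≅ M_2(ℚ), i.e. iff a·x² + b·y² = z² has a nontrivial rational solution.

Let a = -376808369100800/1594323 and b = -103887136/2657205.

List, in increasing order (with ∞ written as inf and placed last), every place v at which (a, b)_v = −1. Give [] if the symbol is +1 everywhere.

[7, inf]

Mod squares: a ≡ -546, b ≡ -170. Check v ∈ {∞, 2, 3, 5, 7, 13, 17, 19, 23}.
v=23: a=23^4·(≡8), b=23^2·(≡7) mod 23; (8|23)=+1, (7|23)=-1; (−1)^{4·2·11}·(+1)^2·(-1)^4 = +1.
v=17: a=17^2·(≡8), b=17^1·(≡11) mod 17; (8|17)=+1, (11|17)=-1; (−1)^{2·1·8}·(+1)^1·(-1)^2 = +1.
v=7: a=7^1·(≡5), b=7^0·(≡5) mod 7; (5|7)=-1, (5|7)=-1; (−1)^{1·0·3}·(-1)^0·(-1)^1 = -1.
v=∞: -546 < 0 and -170 < 0  ⇒  (a,b)_∞ = -1.
v=3: a=3^-13·(≡1), b=3^-12·(≡1) mod 3; (1|3)=+1, (1|3)=+1; (−1)^{-13·-12·1}·(+1)^-12·(+1)^-13 = +1.
v=19: a=19^0·(≡11), b=19^2·(≡1) mod 19; (11|19)=+1, (1|19)=+1; (−1)^{0·2·9}·(+1)^2·(+1)^0 = +1.
v=13: a=13^1·(≡4), b=13^0·(≡10) mod 13; (4|13)=+1, (10|13)=+1; (−1)^{1·0·6}·(+1)^0·(+1)^1 = +1.
v=5: a=5^2·(≡1), b=5^-1·(≡4) mod 5; (1|5)=+1, (4|5)=+1; (−1)^{2·-1·2}·(+1)^-1·(+1)^2 = +1.
v=2: v_2(a)=11, v_2(b)=5; units ≡ 7, 3 (mod 8); ε·ε+αω+βω = 1·1+11·1+5·0 ≡ 0  ⇒  (a,b)_2 = +1.
|Ram(-546, -170)| = 2, even; anisotropic at {7, ∞}.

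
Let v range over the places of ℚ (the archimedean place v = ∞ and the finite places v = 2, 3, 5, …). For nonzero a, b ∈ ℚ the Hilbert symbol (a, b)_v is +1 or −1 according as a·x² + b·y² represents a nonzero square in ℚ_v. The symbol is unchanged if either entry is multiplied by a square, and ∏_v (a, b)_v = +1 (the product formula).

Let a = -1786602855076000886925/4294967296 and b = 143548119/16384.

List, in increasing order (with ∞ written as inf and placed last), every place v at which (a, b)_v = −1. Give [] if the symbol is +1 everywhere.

[2, 13]

Mod squares: a ≡ -13, b ≡ 2431. Check v ∈ {∞, 2, 3, 5, 7, 11, 13, 17}.
v=∞: -13 < 0 and 2431 > 0  ⇒  (a,b)_∞ = +1.
v=2: v_2(a)=-32, v_2(b)=-14; units ≡ 3, 7 (mod 8); ε·ε+αω+βω = 1·1+-32·0+-14·1 ≡ 1  ⇒  (a,b)_2 = -1.
v=13: a=13^3·(≡12), b=13^1·(≡7) mod 13; (12|13)=+1, (7|13)=-1; (−1)^{3·1·6}·(+1)^1·(-1)^3 = -1.
v=17: a=17^2·(≡8), b=17^1·(≡3) mod 17; (8|17)=+1, (3|17)=-1; (−1)^{2·1·8}·(+1)^1·(-1)^2 = +1.
v=3: a=3^18·(≡2), b=3^10·(≡1) mod 3; (2|3)=-1, (1|3)=+1; (−1)^{18·10·1}·(-1)^10·(+1)^18 = +1.
v=11: a=11^2·(≡5), b=11^1·(≡9) mod 11; (5|11)=+1, (9|11)=+1; (−1)^{2·1·5}·(+1)^1·(+1)^2 = +1.
v=5: a=5^2·(≡3), b=5^0·(≡1) mod 5; (3|5)=-1, (1|5)=+1; (−1)^{2·0·2}·(-1)^0·(+1)^2 = +1.
v=7: a=7^4·(≡4), b=7^0·(≡2) mod 7; (4|7)=+1, (2|7)=+1; (−1)^{4·0·3}·(+1)^0·(+1)^4 = +1.
Ram(-13, 2431) = {2, 13}; no ℚ_2-point on the conic.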